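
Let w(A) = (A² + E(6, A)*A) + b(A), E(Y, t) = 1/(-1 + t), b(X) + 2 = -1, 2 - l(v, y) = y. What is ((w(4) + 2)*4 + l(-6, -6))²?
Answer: 48400/9 ≈ 5377.8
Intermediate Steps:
l(v, y) = 2 - y
b(X) = -3 (b(X) = -2 - 1 = -3)
w(A) = -3 + A² + A/(-1 + A) (w(A) = (A² + A/(-1 + A)) - 3 = -3 + A² + A/(-1 + A))
((w(4) + 2)*4 + l(-6, -6))² = (((4 + (-1 + 4)*(-3 + 4²))/(-1 + 4) + 2)*4 + (2 - 1*(-6)))² = (((4 + 3*(-3 + 16))/3 + 2)*4 + (2 + 6))² = (((4 + 3*13)/3 + 2)*4 + 8)² = (((4 + 39)/3 + 2)*4 + 8)² = (((⅓)*43 + 2)*4 + 8)² = ((43/3 + 2)*4 + 8)² = ((49/3)*4 + 8)² = (196/3 + 8)² = (220/3)² = 48400/9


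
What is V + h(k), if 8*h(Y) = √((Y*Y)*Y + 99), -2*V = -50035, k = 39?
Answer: 50035/2 + 3*√6602/8 ≈ 25048.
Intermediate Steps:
V = 50035/2 (V = -½*(-50035) = 50035/2 ≈ 25018.)
h(Y) = √(99 + Y³)/8 (h(Y) = √((Y*Y)*Y + 99)/8 = √(Y²*Y + 99)/8 = √(Y³ + 99)/8 = √(99 + Y³)/8)
V + h(k) = 50035/2 + √(99 + 39³)/8 = 50035/2 + √(99 + 59319)/8 = 50035/2 + √59418/8 = 50035/2 + (3*√6602)/8 = 50035/2 + 3*√6602/8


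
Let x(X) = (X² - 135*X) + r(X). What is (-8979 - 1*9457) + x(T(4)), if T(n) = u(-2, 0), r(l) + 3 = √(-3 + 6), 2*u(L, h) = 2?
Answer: -18573 + √3 ≈ -18571.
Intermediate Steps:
u(L, h) = 1 (u(L, h) = (½)*2 = 1)
r(l) = -3 + √3 (r(l) = -3 + √(-3 + 6) = -3 + √3)
T(n) = 1
x(X) = -3 + √3 + X² - 135*X (x(X) = (X² - 135*X) + (-3 + √3) = -3 + √3 + X² - 135*X)
(-8979 - 1*9457) + x(T(4)) = (-8979 - 1*9457) + (-3 + √3 + 1² - 135*1) = (-8979 - 9457) + (-3 + √3 + 1 - 135) = -18436 + (-137 + √3) = -18573 + √3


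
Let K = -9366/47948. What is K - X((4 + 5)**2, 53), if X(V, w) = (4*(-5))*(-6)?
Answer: -2881563/23974 ≈ -120.20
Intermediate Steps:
X(V, w) = 120 (X(V, w) = -20*(-6) = 120)
K = -4683/23974 (K = -9366*1/47948 = -4683/23974 ≈ -0.19534)
K - X((4 + 5)**2, 53) = -4683/23974 - 1*120 = -4683/23974 - 120 = -2881563/23974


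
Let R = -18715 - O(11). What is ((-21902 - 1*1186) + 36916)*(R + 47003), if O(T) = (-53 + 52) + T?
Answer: 391028184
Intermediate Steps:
O(T) = -1 + T
R = -18725 (R = -18715 - (-1 + 11) = -18715 - 1*10 = -18715 - 10 = -18725)
((-21902 - 1*1186) + 36916)*(R + 47003) = ((-21902 - 1*1186) + 36916)*(-18725 + 47003) = ((-21902 - 1186) + 36916)*28278 = (-23088 + 36916)*28278 = 13828*28278 = 391028184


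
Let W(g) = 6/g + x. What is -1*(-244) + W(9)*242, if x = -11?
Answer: -6770/3 ≈ -2256.7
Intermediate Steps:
W(g) = -11 + 6/g (W(g) = 6/g - 11 = -11 + 6/g)
-1*(-244) + W(9)*242 = -1*(-244) + (-11 + 6/9)*242 = 244 + (-11 + 6*(⅑))*242 = 244 + (-11 + ⅔)*242 = 244 - 31/3*242 = 244 - 7502/3 = -6770/3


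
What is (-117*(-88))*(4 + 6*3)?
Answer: 226512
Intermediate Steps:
(-117*(-88))*(4 + 6*3) = 10296*(4 + 18) = 10296*22 = 226512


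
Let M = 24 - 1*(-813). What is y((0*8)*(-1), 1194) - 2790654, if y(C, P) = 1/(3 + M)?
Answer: -2344149359/840 ≈ -2.7907e+6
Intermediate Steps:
M = 837 (M = 24 + 813 = 837)
y(C, P) = 1/840 (y(C, P) = 1/(3 + 837) = 1/840)
y((0*8)*(-1), 1194) - 2790654 = 1/840 - 2790654 = -2344149359/840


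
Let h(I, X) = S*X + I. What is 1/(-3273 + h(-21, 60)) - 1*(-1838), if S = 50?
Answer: 540371/294 ≈ 1838.0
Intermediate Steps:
h(I, X) = I + 50*X (h(I, X) = 50*X + I = I + 50*X)
1/(-3273 + h(-21, 60)) - 1*(-1838) = 1/(-3273 + (-21 + 50*60)) - 1*(-1838) = 1/(-3273 + (-21 + 3000)) + 1838 = 1/(-3273 + 2979) + 1838 = 1/(-294) + 1838 = -1/294 + 1838 = 540371/294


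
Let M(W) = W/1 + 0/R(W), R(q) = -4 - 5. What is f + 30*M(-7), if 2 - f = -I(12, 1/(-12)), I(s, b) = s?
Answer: -196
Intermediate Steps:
R(q) = -9
M(W) = W (M(W) = W/1 + 0/(-9) = W*1 + 0*(-1/9) = W + 0 = W)
f = 14 (f = 2 - (-1)*12 = 2 - 1*(-12) = 2 + 12 = 14)
f + 30*M(-7) = 14 + 30*(-7) = 14 - 210 = -196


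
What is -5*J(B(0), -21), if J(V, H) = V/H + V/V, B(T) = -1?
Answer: -110/21 ≈ -5.2381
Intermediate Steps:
J(V, H) = 1 + V/H (J(V, H) = V/H + 1 = 1 + V/H)
-5*J(B(0), -21) = -5*(-21 - 1)/(-21) = -(-5)*(-22)/21 = -5*22/21 = -110/21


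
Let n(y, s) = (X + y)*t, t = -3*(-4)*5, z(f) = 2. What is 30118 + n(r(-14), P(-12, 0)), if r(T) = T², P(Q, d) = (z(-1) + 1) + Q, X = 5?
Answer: 42178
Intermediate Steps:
P(Q, d) = 3 + Q (P(Q, d) = (2 + 1) + Q = 3 + Q)
t = 60 (t = 12*5 = 60)
n(y, s) = 300 + 60*y (n(y, s) = (5 + y)*60 = 300 + 60*y)
30118 + n(r(-14), P(-12, 0)) = 30118 + (300 + 60*(-14)²) = 30118 + (300 + 60*196) = 30118 + (300 + 11760) = 30118 + 12060 = 42178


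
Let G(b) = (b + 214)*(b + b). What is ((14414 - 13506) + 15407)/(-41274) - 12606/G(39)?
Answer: -12761519/12340926 ≈ -1.0341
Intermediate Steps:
G(b) = 2*b*(214 + b) (G(b) = (214 + b)*(2*b) = 2*b*(214 + b))
((14414 - 13506) + 15407)/(-41274) - 12606/G(39) = ((14414 - 13506) + 15407)/(-41274) - 12606*1/(78*(214 + 39)) = (908 + 15407)*(-1/41274) - 12606/(2*39*253) = 16315*(-1/41274) - 12606/19734 = -16315/41274 - 12606*1/19734 = -16315/41274 - 191/299 = -12761519/12340926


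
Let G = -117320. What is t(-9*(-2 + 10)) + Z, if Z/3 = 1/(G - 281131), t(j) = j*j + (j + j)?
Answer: 669397679/132817 ≈ 5040.0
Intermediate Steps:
t(j) = j² + 2*j
Z = -1/132817 (Z = 3/(-117320 - 281131) = 3/(-398451) = 3*(-1/398451) = -1/132817 ≈ -7.5292e-6)
t(-9*(-2 + 10)) + Z = (-9*(-2 + 10))*(2 - 9*(-2 + 10)) - 1/132817 = (-9*8)*(2 - 9*8) - 1/132817 = -72*(2 - 72) - 1/132817 = -72*(-70) - 1/132817 = 5040 - 1/132817 = 669397679/132817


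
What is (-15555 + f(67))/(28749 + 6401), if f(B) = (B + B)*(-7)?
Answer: -16493/35150 ≈ -0.46922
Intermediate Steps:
f(B) = -14*B (f(B) = (2*B)*(-7) = -14*B)
(-15555 + f(67))/(28749 + 6401) = (-15555 - 14*67)/(28749 + 6401) = (-15555 - 938)/35150 = -16493*1/35150 = -16493/35150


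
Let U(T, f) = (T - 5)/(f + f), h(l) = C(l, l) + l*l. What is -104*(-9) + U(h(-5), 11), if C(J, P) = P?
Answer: 20607/22 ≈ 936.68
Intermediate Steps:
h(l) = l + l² (h(l) = l + l*l = l + l²)
U(T, f) = (-5 + T)/(2*f) (U(T, f) = (-5 + T)/((2*f)) = (-5 + T)*(1/(2*f)) = (-5 + T)/(2*f))
-104*(-9) + U(h(-5), 11) = -104*(-9) + (½)*(-5 - 5*(1 - 5))/11 = 936 + (½)*(1/11)*(-5 - 5*(-4)) = 936 + (½)*(1/11)*(-5 + 20) = 936 + (½)*(1/11)*15 = 936 + 15/22 = 20607/22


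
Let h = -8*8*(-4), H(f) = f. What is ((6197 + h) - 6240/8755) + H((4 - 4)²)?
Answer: 11297955/1751 ≈ 6452.3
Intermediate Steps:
h = 256 (h = -64*(-4) = 256)
((6197 + h) - 6240/8755) + H((4 - 4)²) = ((6197 + 256) - 6240/8755) + (4 - 4)² = (6453 - 6240*1/8755) + 0² = (6453 - 1248/1751) + 0 = 11297955/1751 + 0 = 11297955/1751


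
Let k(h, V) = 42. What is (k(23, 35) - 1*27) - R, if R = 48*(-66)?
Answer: 3183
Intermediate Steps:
R = -3168
(k(23, 35) - 1*27) - R = (42 - 1*27) - 1*(-3168) = (42 - 27) + 3168 = 15 + 3168 = 3183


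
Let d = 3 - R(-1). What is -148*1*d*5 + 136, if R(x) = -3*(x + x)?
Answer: 2356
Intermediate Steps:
R(x) = -6*x
d = -3 (d = 3 - (-6)*(-1) = 3 - 1*6 = 3 - 6 = -3)
-148*1*d*5 + 136 = -148*1*(-3)*5 + 136 = -(-444)*5 + 136 = -148*(-15) + 136 = 2220 + 136 = 2356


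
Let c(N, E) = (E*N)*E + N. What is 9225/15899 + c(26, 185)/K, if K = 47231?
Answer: 14583844499/750925669 ≈ 19.421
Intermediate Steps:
c(N, E) = N + N*E**2 (c(N, E) = N*E**2 + N = N + N*E**2)
9225/15899 + c(26, 185)/K = 9225/15899 + (26*(1 + 185**2))/47231 = 9225*(1/15899) + (26*(1 + 34225))*(1/47231) = 9225/15899 + (26*34226)*(1/47231) = 9225/15899 + 889876*(1/47231) = 9225/15899 + 889876/47231 = 14583844499/750925669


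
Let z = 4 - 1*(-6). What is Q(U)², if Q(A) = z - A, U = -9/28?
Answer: 83521/784 ≈ 106.53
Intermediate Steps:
z = 10 (z = 4 + 6 = 10)
U = -9/28 (U = -9*1/28 = -9/28 ≈ -0.32143)
Q(A) = 10 - A
Q(U)² = (10 - 1*(-9/28))² = (10 + 9/28)² = (289/28)² = 83521/784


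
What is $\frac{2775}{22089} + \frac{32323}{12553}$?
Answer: $\frac{6746102}{2498047} \approx 2.7006$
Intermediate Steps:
$\frac{2775}{22089} + \frac{32323}{12553} = 2775 \cdot \frac{1}{22089} + 32323 \cdot \frac{1}{12553} = \frac{25}{199} + \frac{32323}{12553} = \frac{6746102}{2498047}$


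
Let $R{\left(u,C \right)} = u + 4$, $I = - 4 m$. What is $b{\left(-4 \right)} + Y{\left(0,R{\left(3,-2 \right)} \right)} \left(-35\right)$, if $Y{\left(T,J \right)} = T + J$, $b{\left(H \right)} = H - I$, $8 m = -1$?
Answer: $- \frac{499}{2} \approx -249.5$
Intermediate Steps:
$m = - \frac{1}{8}$ ($m = \frac{1}{8} \left(-1\right) = - \frac{1}{8} \approx -0.125$)
$I = \frac{1}{2}$ ($I = \left(-4\right) \left(- \frac{1}{8}\right) = \frac{1}{2} \approx 0.5$)
$R{\left(u,C \right)} = 4 + u$
$b{\left(H \right)} = - \frac{1}{2} + H$ ($b{\left(H \right)} = H - \frac{1}{2} = - \frac{1}{2} + H$)
$Y{\left(T,J \right)} = J + T$
$b{\left(-4 \right)} + Y{\left(0,R{\left(3,-2 \right)} \right)} \left(-35\right) = \left(- \frac{1}{2} - 4\right) + \left(\left(4 + 3\right) + 0\right) \left(-35\right) = - \frac{9}{2} + \left(7 + 0\right) \left(-35\right) = - \frac{9}{2} + 7 \left(-35\right) = - \frac{9}{2} - 245 = - \frac{499}{2}$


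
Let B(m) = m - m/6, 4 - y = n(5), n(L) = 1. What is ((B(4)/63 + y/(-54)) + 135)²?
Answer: 2603958841/142884 ≈ 18224.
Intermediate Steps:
y = 3 (y = 4 - 1*1 = 4 - 1 = 3)
B(m) = 5*m/6 (B(m) = m - m/6 = 5*m/6)
((B(4)/63 + y/(-54)) + 135)² = ((((⅚)*4)/63 + 3/(-54)) + 135)² = (((10/3)*(1/63) + 3*(-1/54)) + 135)² = ((10/189 - 1/18) + 135)² = (-1/378 + 135)² = (51029/378)² = 2603958841/142884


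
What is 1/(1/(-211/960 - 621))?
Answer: -596371/960 ≈ -621.22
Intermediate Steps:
1/(1/(-211/960 - 621)) = 1/(1/(-596371/960)) = 1/(-960/596371) = -596371/960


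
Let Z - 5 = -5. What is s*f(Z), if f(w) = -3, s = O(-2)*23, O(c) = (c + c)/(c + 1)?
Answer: -276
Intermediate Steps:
Z = 0 (Z = 5 - 5 = 0)
O(c) = 2*c/(1 + c) (O(c) = (2*c)/(1 + c) = 2*c/(1 + c))
s = 92 (s = (2*(-2)/(1 - 2))*23 = (2*(-2)/(-1))*23 = (2*(-2)*(-1))*23 = 4*23 = 92)
s*f(Z) = 92*(-3) = -276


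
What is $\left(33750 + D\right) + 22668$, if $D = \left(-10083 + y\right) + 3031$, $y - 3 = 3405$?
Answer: $52774$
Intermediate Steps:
$y = 3408$ ($y = 3 + 3405 = 3408$)
$D = -3644$ ($D = \left(-10083 + 3408\right) + 3031 = -6675 + 3031 = -3644$)
$\left(33750 + D\right) + 22668 = \left(33750 - 3644\right) + 22668 = 30106 + 22668 = 52774$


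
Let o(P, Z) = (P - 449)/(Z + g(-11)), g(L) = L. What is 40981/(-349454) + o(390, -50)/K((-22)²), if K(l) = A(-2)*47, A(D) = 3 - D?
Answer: -566844849/5009423090 ≈ -0.11316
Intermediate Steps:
o(P, Z) = (-449 + P)/(-11 + Z) (o(P, Z) = (P - 449)/(Z - 11) = (-449 + P)/(-11 + Z))
K(l) = 235 (K(l) = (3 - 1*(-2))*47 = (3 + 2)*47 = 5*47 = 235)
40981/(-349454) + o(390, -50)/K((-22)²) = 40981/(-349454) + ((-449 + 390)/(-11 - 50))/235 = 40981*(-1/349454) + (-59/(-61))*(1/235) = -40981/349454 - 1/61*(-59)*(1/235) = -40981/349454 + (59/61)*(1/235) = -40981/349454 + 59/14335 = -566844849/5009423090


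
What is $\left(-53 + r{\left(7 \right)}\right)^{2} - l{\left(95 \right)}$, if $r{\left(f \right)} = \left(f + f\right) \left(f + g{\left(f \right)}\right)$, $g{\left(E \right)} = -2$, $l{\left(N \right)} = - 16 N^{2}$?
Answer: $144689$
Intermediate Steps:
$r{\left(f \right)} = 2 f \left(-2 + f\right)$ ($r{\left(f \right)} = \left(f + f\right) \left(f - 2\right) = 2 f \left(-2 + f\right)$)
$\left(-53 + r{\left(7 \right)}\right)^{2} - l{\left(95 \right)} = \left(-53 + 2 \cdot 7 \left(-2 + 7\right)\right)^{2} - - 16 \cdot 95^{2} = \left(-53 + 2 \cdot 7 \cdot 5\right)^{2} - \left(-16\right) 9025 = \left(-53 + 70\right)^{2} - -144400 = 17^{2} + 144400 = 289 + 144400 = 144689$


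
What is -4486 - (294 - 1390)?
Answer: -3390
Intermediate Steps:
-4486 - (294 - 1390) = -4486 - 1*(-1096) = -4486 + 1096 = -3390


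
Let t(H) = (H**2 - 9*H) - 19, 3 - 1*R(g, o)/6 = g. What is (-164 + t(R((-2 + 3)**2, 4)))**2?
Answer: 21609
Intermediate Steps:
R(g, o) = 18 - 6*g
t(H) = -19 + H**2 - 9*H
(-164 + t(R((-2 + 3)**2, 4)))**2 = (-164 + (-19 + (18 - 6*(-2 + 3)**2)**2 - 9*(18 - 6*(-2 + 3)**2)))**2 = (-164 + (-19 + (18 - 6*1**2)**2 - 9*(18 - 6*1**2)))**2 = (-164 + (-19 + (18 - 6*1)**2 - 9*(18 - 6*1)))**2 = (-164 + (-19 + (18 - 6)**2 - 9*(18 - 6)))**2 = (-164 + (-19 + 12**2 - 9*12))**2 = (-164 + (-19 + 144 - 108))**2 = (-164 + 17)**2 = (-147)**2 = 21609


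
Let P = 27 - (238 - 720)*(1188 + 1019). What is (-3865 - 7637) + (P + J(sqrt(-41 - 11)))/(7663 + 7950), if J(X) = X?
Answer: -178516925/15613 + 2*I*sqrt(13)/15613 ≈ -11434.0 + 0.00046187*I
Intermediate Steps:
P = 1063801 (P = 27 - (-482)*2207 = 27 - 1*(-1063774) = 27 + 1063774 = 1063801)
(-3865 - 7637) + (P + J(sqrt(-41 - 11)))/(7663 + 7950) = (-3865 - 7637) + (1063801 + sqrt(-41 - 11))/(7663 + 7950) = -11502 + (1063801 + sqrt(-52))/15613 = -11502 + (1063801 + 2*I*sqrt(13))*(1/15613) = -11502 + (1063801/15613 + 2*I*sqrt(13)/15613) = -178516925/15613 + 2*I*sqrt(13)/15613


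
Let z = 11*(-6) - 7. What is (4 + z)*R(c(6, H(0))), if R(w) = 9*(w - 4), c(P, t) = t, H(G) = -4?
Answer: 4968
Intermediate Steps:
R(w) = -36 + 9*w (R(w) = 9*(-4 + w) = -36 + 9*w)
z = -73 (z = -66 - 7 = -73)
(4 + z)*R(c(6, H(0))) = (4 - 73)*(-36 + 9*(-4)) = -69*(-36 - 36) = -69*(-72) = 4968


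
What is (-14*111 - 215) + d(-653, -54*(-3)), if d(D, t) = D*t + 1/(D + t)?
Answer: -52809506/491 ≈ -1.0756e+5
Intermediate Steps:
d(D, t) = 1/(D + t) + D*t
(-14*111 - 215) + d(-653, -54*(-3)) = (-14*111 - 215) + (1 - 653*(-54*(-3))² - 54*(-3)*(-653)²)/(-653 - 54*(-3)) = (-1554 - 215) + (1 - 653*162² + 162*426409)/(-653 + 162) = -1769 + (1 - 653*26244 + 69078258)/(-491) = -1769 - (1 - 17137332 + 69078258)/491 = -1769 - 1/491*51940927 = -1769 - 51940927/491 = -52809506/491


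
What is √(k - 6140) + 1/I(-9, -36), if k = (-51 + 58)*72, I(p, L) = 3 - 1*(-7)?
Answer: ⅒ + 2*I*√1409 ≈ 0.1 + 75.073*I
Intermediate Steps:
I(p, L) = 10 (I(p, L) = 3 + 7 = 10)
k = 504 (k = 7*72 = 504)
√(k - 6140) + 1/I(-9, -36) = √(504 - 6140) + 1/10 = √(-5636) + ⅒ = 2*I*√1409 + ⅒ = ⅒ + 2*I*√1409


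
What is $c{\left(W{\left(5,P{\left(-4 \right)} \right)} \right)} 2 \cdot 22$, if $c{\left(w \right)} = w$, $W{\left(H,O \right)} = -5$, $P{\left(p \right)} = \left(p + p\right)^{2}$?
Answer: $-220$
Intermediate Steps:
$P{\left(p \right)} = 4 p^{2}$ ($P{\left(p \right)} = \left(2 p\right)^{2} = 4 p^{2}$)
$c{\left(W{\left(5,P{\left(-4 \right)} \right)} \right)} 2 \cdot 22 = \left(-5\right) 2 \cdot 22 = \left(-10\right) 22 = -220$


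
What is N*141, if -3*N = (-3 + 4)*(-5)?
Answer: 235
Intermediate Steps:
N = 5/3 (N = -(-3 + 4)*(-5)/3 = -(-5)/3 = -1/3*(-5) = 5/3 ≈ 1.6667)
N*141 = (5/3)*141 = 235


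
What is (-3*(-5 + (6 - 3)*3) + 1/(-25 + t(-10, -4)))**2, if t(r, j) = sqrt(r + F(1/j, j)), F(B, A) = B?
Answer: 4*(3612*sqrt(41) + 89125*I)/(100*sqrt(41) + 2459*I) ≈ 144.95 + 0.12135*I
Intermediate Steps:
t(r, j) = sqrt(r + 1/j)
(-3*(-5 + (6 - 3)*3) + 1/(-25 + t(-10, -4)))**2 = (-3*(-5 + (6 - 3)*3) + 1/(-25 + sqrt(-10 + 1/(-4))))**2 = (-3*(-5 + 3*3) + 1/(-25 + sqrt(-10 - 1/4)))**2 = (-3*(-5 + 9) + 1/(-25 + sqrt(-41/4)))**2 = (-3*4 + 1/(-25 + I*sqrt(41)/2))**2 = (-12 + 1/(-25 + I*sqrt(41)/2))**2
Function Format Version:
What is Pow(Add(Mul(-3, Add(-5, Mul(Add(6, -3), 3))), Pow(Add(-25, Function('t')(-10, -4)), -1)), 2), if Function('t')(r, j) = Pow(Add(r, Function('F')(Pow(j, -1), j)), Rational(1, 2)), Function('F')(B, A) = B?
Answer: Mul(4, Pow(Add(Mul(100, Pow(41, Rational(1, 2))), Mul(2459, I)), -1), Add(Mul(3612, Pow(41, Rational(1, 2))), Mul(89125, I))) ≈ Add(144.95, Mul(0.12135, I))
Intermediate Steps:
Function('t')(r, j) = Pow(Add(r, Pow(j, -1)), Rational(1, 2))
Pow(Add(Mul(-3, Add(-5, Mul(Add(6, -3), 3))), Pow(Add(-25, Function('t')(-10, -4)), -1)), 2) = Pow(Add(Mul(-3, Add(-5, Mul(Add(6, -3), 3))), Pow(Add(-25, Pow(Add(-10, Pow(-4, -1)), Rational(1, 2))), -1)), 2) = Pow(Add(Mul(-3, Add(-5, Mul(3, 3))), Pow(Add(-25, Pow(Add(-10, Rational(-1, 4)), Rational(1, 2))), -1)), 2) = Pow(Add(Mul(-3, Add(-5, 9)), Pow(Add(-25, Pow(Rational(-41, 4), Rational(1, 2))), -1)), 2) = Pow(Add(Mul(-3, 4), Pow(Add(-25, Mul(Rational(1, 2), I, Pow(41, Rational(1, 2)))), -1)), 2) = Pow(Add(-12, Pow(Add(-25, Mul(Rational(1, 2), I, Pow(41, Rational(1, 2)))), -1)), 2)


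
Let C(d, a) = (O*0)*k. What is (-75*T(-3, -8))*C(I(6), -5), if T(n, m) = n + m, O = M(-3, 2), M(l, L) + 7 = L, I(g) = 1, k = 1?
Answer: 0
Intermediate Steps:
M(l, L) = -7 + L
O = -5 (O = -7 + 2 = -5)
T(n, m) = m + n
C(d, a) = 0 (C(d, a) = -5*0*1 = 0*1 = 0)
(-75*T(-3, -8))*C(I(6), -5) = -75*(-8 - 3)*0 = -75*(-11)*0 = 825*0 = 0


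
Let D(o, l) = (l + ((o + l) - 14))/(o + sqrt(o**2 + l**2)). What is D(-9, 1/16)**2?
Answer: 133956/(144 - sqrt(20737))**2 ≈ 1.1111e+10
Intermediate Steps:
D(o, l) = (-14 + o + 2*l)/(o + sqrt(l**2 + o**2)) (D(o, l) = (l + ((l + o) - 14))/(o + sqrt(l**2 + o**2)) = (l + (-14 + l + o))/(o + sqrt(l**2 + o**2)) = (-14 + o + 2*l)/(o + sqrt(l**2 + o**2)))
D(-9, 1/16)**2 = ((-14 - 9 + 2/16)/(-9 + sqrt((1/16)**2 + (-9)**2)))**2 = ((-14 - 9 + 2*(1/16))/(-9 + sqrt((1/16)**2 + 81)))**2 = ((-14 - 9 + 1/8)/(-9 + sqrt(1/256 + 81)))**2 = (-183/8/(-9 + sqrt(20737/256)))**2 = (-183/8/(-9 + sqrt(20737)/16))**2 = (-183/(8*(-9 + sqrt(20737)/16)))**2 = 33489/(64*(-9 + sqrt(20737)/16)**2)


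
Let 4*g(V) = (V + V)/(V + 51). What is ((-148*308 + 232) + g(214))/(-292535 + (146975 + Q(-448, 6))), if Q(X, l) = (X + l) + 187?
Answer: 12018173/38640975 ≈ 0.31102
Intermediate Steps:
g(V) = V/(2*(51 + V)) (g(V) = ((V + V)/(V + 51))/4 = ((2*V)/(51 + V))/4 = (2*V/(51 + V))/4 = V/(2*(51 + V)))
Q(X, l) = 187 + X + l
((-148*308 + 232) + g(214))/(-292535 + (146975 + Q(-448, 6))) = ((-148*308 + 232) + (½)*214/(51 + 214))/(-292535 + (146975 + (187 - 448 + 6))) = ((-45584 + 232) + (½)*214/265)/(-292535 + (146975 - 255)) = (-45352 + (½)*214*(1/265))/(-292535 + 146720) = (-45352 + 107/265)/(-145815) = -12018173/265*(-1/145815) = 12018173/38640975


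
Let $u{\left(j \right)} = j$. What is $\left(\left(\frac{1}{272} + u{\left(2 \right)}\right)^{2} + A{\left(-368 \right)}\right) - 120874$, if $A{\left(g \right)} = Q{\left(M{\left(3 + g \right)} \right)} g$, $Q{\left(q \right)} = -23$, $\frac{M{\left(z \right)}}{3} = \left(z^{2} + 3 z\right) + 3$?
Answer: $- \frac{8316244415}{73984} \approx -1.1241 \cdot 10^{5}$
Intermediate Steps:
$M{\left(z \right)} = 9 + 3 z^{2} + 9 z$ ($M{\left(z \right)} = 3 \left(\left(z^{2} + 3 z\right) + 3\right) = 3 \left(3 + z^{2} + 3 z\right) = 9 + 3 z^{2} + 9 z$)
$A{\left(g \right)} = - 23 g$
$\left(\left(\frac{1}{272} + u{\left(2 \right)}\right)^{2} + A{\left(-368 \right)}\right) - 120874 = \left(\left(\frac{1}{272} + 2\right)^{2} - -8464\right) - 120874 = \left(\left(\frac{1}{272} + 2\right)^{2} + 8464\right) - 120874 = \left(\left(\frac{545}{272}\right)^{2} + 8464\right) - 120874 = \left(\frac{297025}{73984} + 8464\right) - 120874 = \frac{626497601}{73984} - 120874 = - \frac{8316244415}{73984}$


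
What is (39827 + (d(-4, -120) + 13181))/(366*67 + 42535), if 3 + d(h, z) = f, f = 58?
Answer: 53063/67057 ≈ 0.79131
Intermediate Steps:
d(h, z) = 55 (d(h, z) = -3 + 58 = 55)
(39827 + (d(-4, -120) + 13181))/(366*67 + 42535) = (39827 + (55 + 13181))/(366*67 + 42535) = (39827 + 13236)/(24522 + 42535) = 53063/67057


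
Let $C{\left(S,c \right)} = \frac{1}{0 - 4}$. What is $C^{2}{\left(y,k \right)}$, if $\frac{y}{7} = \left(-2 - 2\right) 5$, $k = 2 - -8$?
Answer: $\frac{1}{16} \approx 0.0625$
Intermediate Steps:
$k = 10$ ($k = 2 + 8 = 10$)
$y = -140$ ($y = 7 \left(-2 - 2\right) 5 = 7 \left(\left(-4\right) 5\right) = 7 \left(-20\right) = -140$)
$C{\left(S,c \right)} = - \frac{1}{4}$ ($C{\left(S,c \right)} = \frac{1}{-4} = - \frac{1}{4}$)
$C^{2}{\left(y,k \right)} = \left(- \frac{1}{4}\right)^{2} = \frac{1}{16}$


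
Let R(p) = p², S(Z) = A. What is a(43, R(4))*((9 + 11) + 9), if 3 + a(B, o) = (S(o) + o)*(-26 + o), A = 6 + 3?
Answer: -7337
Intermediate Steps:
A = 9
S(Z) = 9
a(B, o) = -3 + (-26 + o)*(9 + o) (a(B, o) = -3 + (9 + o)*(-26 + o) = -3 + (-26 + o)*(9 + o))
a(43, R(4))*((9 + 11) + 9) = (-237 + (4²)² - 17*4²)*((9 + 11) + 9) = (-237 + 16² - 17*16)*(20 + 9) = (-237 + 256 - 272)*29 = -253*29 = -7337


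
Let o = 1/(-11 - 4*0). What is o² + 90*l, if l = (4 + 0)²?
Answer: 174241/121 ≈ 1440.0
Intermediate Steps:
o = -1/11 (o = 1/(-11 + 0) = 1/(-11) = -1/11 ≈ -0.090909)
l = 16 (l = 4² = 16)
o² + 90*l = (-1/11)² + 90*16 = 1/121 + 1440 = 174241/121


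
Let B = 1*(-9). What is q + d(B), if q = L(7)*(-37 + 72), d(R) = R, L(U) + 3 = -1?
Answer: -149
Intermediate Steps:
B = -9
L(U) = -4 (L(U) = -3 - 1 = -4)
q = -140 (q = -4*(-37 + 72) = -4*35 = -140)
q + d(B) = -140 - 9 = -149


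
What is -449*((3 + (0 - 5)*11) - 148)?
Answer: 89800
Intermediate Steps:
-449*((3 + (0 - 5)*11) - 148) = -449*((3 - 5*11) - 148) = -449*((3 - 55) - 148) = -449*(-52 - 148) = -449*(-200) = 89800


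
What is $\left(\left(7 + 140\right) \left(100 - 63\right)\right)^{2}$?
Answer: $29582721$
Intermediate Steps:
$\left(\left(7 + 140\right) \left(100 - 63\right)\right)^{2} = \left(147 \cdot 37\right)^{2} = 5439^{2} = 29582721$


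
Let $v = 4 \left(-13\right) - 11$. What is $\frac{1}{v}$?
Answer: $- \frac{1}{63} \approx -0.015873$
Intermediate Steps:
$v = -63$ ($v = -52 - 11 = -63$)
$\frac{1}{v} = \frac{1}{-63} = - \frac{1}{63}$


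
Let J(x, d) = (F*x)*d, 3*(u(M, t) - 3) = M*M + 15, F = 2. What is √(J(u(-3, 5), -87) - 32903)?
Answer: I*√34817 ≈ 186.59*I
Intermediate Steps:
u(M, t) = 8 + M²/3 (u(M, t) = 3 + (M*M + 15)/3 = 3 + (M² + 15)/3 = 3 + (15 + M²)/3 = 3 + (5 + M²/3) = 8 + M²/3)
J(x, d) = 2*d*x (J(x, d) = (2*x)*d = 2*d*x)
√(J(u(-3, 5), -87) - 32903) = √(2*(-87)*(8 + (⅓)*(-3)²) - 32903) = √(2*(-87)*(8 + (⅓)*9) - 32903) = √(2*(-87)*(8 + 3) - 32903) = √(2*(-87)*11 - 32903) = √(-1914 - 32903) = √(-34817) = I*√34817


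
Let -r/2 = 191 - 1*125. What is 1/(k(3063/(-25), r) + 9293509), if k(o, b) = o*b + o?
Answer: 25/232738978 ≈ 1.0742e-7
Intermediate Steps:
r = -132 (r = -2*(191 - 1*125) = -2*(191 - 125) = -2*66 = -132)
k(o, b) = o + b*o (k(o, b) = b*o + o = o + b*o)
1/(k(3063/(-25), r) + 9293509) = 1/((3063/(-25))*(1 - 132) + 9293509) = 1/((3063*(-1/25))*(-131) + 9293509) = 1/(-3063/25*(-131) + 9293509) = 1/(401253/25 + 9293509) = 1/(232738978/25) = 25/232738978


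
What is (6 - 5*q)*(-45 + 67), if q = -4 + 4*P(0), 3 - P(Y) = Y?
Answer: -748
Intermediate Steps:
P(Y) = 3 - Y
q = 8 (q = -4 + 4*(3 - 1*0) = -4 + 4*(3 + 0) = -4 + 4*3 = -4 + 12 = 8)
(6 - 5*q)*(-45 + 67) = (6 - 5*8)*(-45 + 67) = (6 - 40)*22 = -34*22 = -748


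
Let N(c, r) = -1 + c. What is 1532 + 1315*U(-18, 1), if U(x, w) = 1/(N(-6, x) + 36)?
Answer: 45743/29 ≈ 1577.3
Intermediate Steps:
U(x, w) = 1/29 (U(x, w) = 1/((-1 - 6) + 36) = 1/(-7 + 36) = 1/29)
1532 + 1315*U(-18, 1) = 1532 + 1315*(1/29) = 1532 + 1315/29 = 45743/29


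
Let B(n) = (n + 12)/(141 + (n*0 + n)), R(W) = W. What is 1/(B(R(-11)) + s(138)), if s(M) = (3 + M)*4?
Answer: 130/73321 ≈ 0.0017730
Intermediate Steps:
s(M) = 12 + 4*M
B(n) = (12 + n)/(141 + n) (B(n) = (12 + n)/(141 + (0 + n)) = (12 + n)/(141 + n))
1/(B(R(-11)) + s(138)) = 1/((12 - 11)/(141 - 11) + (12 + 4*138)) = 1/(1/130 + (12 + 552)) = 1/((1/130)*1 + 564) = 1/(1/130 + 564) = 1/(73321/130) = 130/73321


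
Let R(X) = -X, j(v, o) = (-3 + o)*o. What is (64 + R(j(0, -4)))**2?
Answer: 1296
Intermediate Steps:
j(v, o) = o*(-3 + o)
(64 + R(j(0, -4)))**2 = (64 - (-4)*(-3 - 4))**2 = (64 - (-4)*(-7))**2 = (64 - 1*28)**2 = (64 - 28)**2 = 36**2 = 1296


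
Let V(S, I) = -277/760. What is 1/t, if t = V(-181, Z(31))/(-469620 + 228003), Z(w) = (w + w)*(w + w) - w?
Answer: 183628920/277 ≈ 6.6292e+5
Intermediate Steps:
Z(w) = -w + 4*w² (Z(w) = (2*w)*(2*w) - w = 4*w² - w = -w + 4*w²)
V(S, I) = -277/760 (V(S, I) = -277*1/760 = -277/760)
t = 277/183628920 (t = -277/(760*(-469620 + 228003)) = -277/760/(-241617) = -277/760*(-1/241617) = 277/183628920 ≈ 1.5085e-6)
1/t = 1/(277/183628920) = 183628920/277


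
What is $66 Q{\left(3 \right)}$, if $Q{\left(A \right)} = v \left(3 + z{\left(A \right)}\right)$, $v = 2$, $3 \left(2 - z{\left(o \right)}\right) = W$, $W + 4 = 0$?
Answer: $836$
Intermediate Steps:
$W = -4$ ($W = -4 + 0 = -4$)
$z{\left(o \right)} = \frac{10}{3}$ ($z{\left(o \right)} = 2 - - \frac{4}{3} = 2 + \frac{4}{3} = \frac{10}{3}$)
$Q{\left(A \right)} = \frac{38}{3}$ ($Q{\left(A \right)} = 2 \left(3 + \frac{10}{3}\right) = 2 \cdot \frac{19}{3} = \frac{38}{3}$)
$66 Q{\left(3 \right)} = 66 \cdot \frac{38}{3} = 836$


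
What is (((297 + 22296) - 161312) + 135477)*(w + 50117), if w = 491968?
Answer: -1757439570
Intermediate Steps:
(((297 + 22296) - 161312) + 135477)*(w + 50117) = (((297 + 22296) - 161312) + 135477)*(491968 + 50117) = ((22593 - 161312) + 135477)*542085 = (-138719 + 135477)*542085 = -3242*542085 = -1757439570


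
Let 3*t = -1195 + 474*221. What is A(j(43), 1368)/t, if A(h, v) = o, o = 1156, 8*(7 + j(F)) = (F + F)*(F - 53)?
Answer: 3468/103559 ≈ 0.033488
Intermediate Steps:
j(F) = -7 + F*(-53 + F)/4 (j(F) = -7 + ((F + F)*(F - 53))/8 = -7 + ((2*F)*(-53 + F))/8 = -7 + (2*F*(-53 + F))/8 = -7 + F*(-53 + F)/4)
A(h, v) = 1156
t = 103559/3 (t = (-1195 + 474*221)/3 = (-1195 + 104754)/3 = (1/3)*103559 = 103559/3 ≈ 34520.)
A(j(43), 1368)/t = 1156/(103559/3) = 1156*(3/103559) = 3468/103559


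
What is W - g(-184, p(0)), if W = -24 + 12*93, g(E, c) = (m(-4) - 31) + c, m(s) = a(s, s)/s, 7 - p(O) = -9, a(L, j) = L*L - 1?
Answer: 4443/4 ≈ 1110.8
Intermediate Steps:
a(L, j) = -1 + L² (a(L, j) = L² - 1 = -1 + L²)
p(O) = 16 (p(O) = 7 - 1*(-9) = 7 + 9 = 16)
m(s) = (-1 + s²)/s
g(E, c) = -139/4 + c (g(E, c) = ((-4 - 1/(-4)) - 31) + c = ((-4 - 1*(-¼)) - 31) + c = ((-4 + ¼) - 31) + c = (-15/4 - 31) + c = -139/4 + c)
W = 1092 (W = -24 + 1116 = 1092)
W - g(-184, p(0)) = 1092 - (-139/4 + 16) = 1092 - 1*(-75/4) = 1092 + 75/4 = 4443/4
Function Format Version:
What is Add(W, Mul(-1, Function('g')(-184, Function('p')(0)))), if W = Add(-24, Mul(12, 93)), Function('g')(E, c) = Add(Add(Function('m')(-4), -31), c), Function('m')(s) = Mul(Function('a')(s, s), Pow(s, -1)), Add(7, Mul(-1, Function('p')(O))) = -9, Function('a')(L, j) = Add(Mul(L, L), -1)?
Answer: Rational(4443, 4) ≈ 1110.8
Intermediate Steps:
Function('a')(L, j) = Add(-1, Pow(L, 2)) (Function('a')(L, j) = Add(Pow(L, 2), -1) = Add(-1, Pow(L, 2)))
Function('p')(O) = 16 (Function('p')(O) = Add(7, Mul(-1, -9)) = Add(7, 9) = 16)
Function('m')(s) = Mul(Pow(s, -1), Add(-1, Pow(s, 2))) (Function('m')(s) = Mul(Add(-1, Pow(s, 2)), Pow(s, -1)) = Mul(Pow(s, -1), Add(-1, Pow(s, 2))))
Function('g')(E, c) = Add(Rational(-139, 4), c) (Function('g')(E, c) = Add(Add(Add(-4, Mul(-1, Pow(-4, -1))), -31), c) = Add(Add(Add(-4, Mul(-1, Rational(-1, 4))), -31), c) = Add(Add(Add(-4, Rational(1, 4)), -31), c) = Add(Add(Rational(-15, 4), -31), c) = Add(Rational(-139, 4), c))
W = 1092 (W = Add(-24, 1116) = 1092)
Add(W, Mul(-1, Function('g')(-184, Function('p')(0)))) = Add(1092, Mul(-1, Add(Rational(-139, 4), 16))) = Add(1092, Mul(-1, Rational(-75, 4))) = Add(1092, Rational(75, 4)) = Rational(4443, 4)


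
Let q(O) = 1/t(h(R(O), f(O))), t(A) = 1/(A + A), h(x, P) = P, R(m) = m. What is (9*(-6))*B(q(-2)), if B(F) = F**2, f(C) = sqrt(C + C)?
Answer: 864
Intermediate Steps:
f(C) = sqrt(2)*sqrt(C) (f(C) = sqrt(2*C) = sqrt(2)*sqrt(C))
t(A) = 1/(2*A)
q(O) = 2*sqrt(2)*sqrt(O) (q(O) = 1/(1/(2*((sqrt(2)*sqrt(O))))) = 1/((sqrt(2)/(2*sqrt(O)))/2) = 1/(sqrt(2)/(4*sqrt(O))) = 2*sqrt(2)*sqrt(O))
(9*(-6))*B(q(-2)) = (9*(-6))*(2*sqrt(2)*sqrt(-2))**2 = -54*(2*sqrt(2)*(I*sqrt(2)))**2 = -54*(4*I)**2 = -54*(-16) = 864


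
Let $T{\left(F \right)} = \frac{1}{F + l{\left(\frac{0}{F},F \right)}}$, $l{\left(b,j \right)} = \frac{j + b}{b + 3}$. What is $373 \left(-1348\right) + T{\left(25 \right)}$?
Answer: $- \frac{50280397}{100} \approx -5.028 \cdot 10^{5}$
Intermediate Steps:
$l{\left(b,j \right)} = \frac{b + j}{3 + b}$
$T{\left(F \right)} = \frac{3}{4 F}$ ($T{\left(F \right)} = \frac{1}{F + \frac{\frac{0}{F} + F}{3 + \frac{0}{F}}} = \frac{1}{F + \frac{0 + F}{3 + 0}} = \frac{1}{F + \frac{F}{3}} = \frac{1}{\frac{4}{3} F} = \frac{3}{4 F}$)
$373 \left(-1348\right) + T{\left(25 \right)} = 373 \left(-1348\right) + \frac{3}{4 \cdot 25} = -502804 + \frac{3}{4} \cdot \frac{1}{25} = -502804 + \frac{3}{100} = - \frac{50280397}{100}$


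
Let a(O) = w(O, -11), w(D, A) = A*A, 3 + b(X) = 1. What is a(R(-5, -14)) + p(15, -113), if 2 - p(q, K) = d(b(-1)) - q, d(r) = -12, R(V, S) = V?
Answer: 150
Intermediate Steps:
b(X) = -2 (b(X) = -3 + 1 = -2)
w(D, A) = A²
a(O) = 121 (a(O) = (-11)² = 121)
p(q, K) = 14 + q (p(q, K) = 2 - (-12 - q) = 2 + (12 + q) = 14 + q)
a(R(-5, -14)) + p(15, -113) = 121 + (14 + 15) = 121 + 29 = 150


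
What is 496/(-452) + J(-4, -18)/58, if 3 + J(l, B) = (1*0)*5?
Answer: -7531/6554 ≈ -1.1491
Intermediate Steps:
J(l, B) = -3 (J(l, B) = -3 + (1*0)*5 = -3 + 0*5 = -3 + 0 = -3)
496/(-452) + J(-4, -18)/58 = 496/(-452) - 3/58 = 496*(-1/452) - 3*1/58 = -124/113 - 3/58 = -7531/6554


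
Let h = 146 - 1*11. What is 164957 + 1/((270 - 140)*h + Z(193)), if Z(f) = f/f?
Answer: 2895160308/17551 ≈ 1.6496e+5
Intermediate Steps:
Z(f) = 1
h = 135 (h = 146 - 11 = 135)
164957 + 1/((270 - 140)*h + Z(193)) = 164957 + 1/((270 - 140)*135 + 1) = 164957 + 1/(130*135 + 1) = 164957 + 1/(17550 + 1) = 164957 + 1/17551 = 2895160308/17551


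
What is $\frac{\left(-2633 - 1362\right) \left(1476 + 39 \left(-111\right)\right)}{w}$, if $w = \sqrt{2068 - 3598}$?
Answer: $- \frac{44697 i \sqrt{170}}{2} \approx - 2.9139 \cdot 10^{5} i$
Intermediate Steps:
$w = 3 i \sqrt{170}$ ($w = \sqrt{-1530} = 3 i \sqrt{170} \approx 39.115 i$)
$\frac{\left(-2633 - 1362\right) \left(1476 + 39 \left(-111\right)\right)}{w} = \frac{\left(-2633 - 1362\right) \left(1476 + 39 \left(-111\right)\right)}{3 i \sqrt{170}} = - 3995 \left(1476 - 4329\right) \left(- \frac{i \sqrt{170}}{510}\right) = \left(-3995\right) \left(-2853\right) \left(- \frac{i \sqrt{170}}{510}\right) = 11397735 \left(- \frac{i \sqrt{170}}{510}\right) = - \frac{44697 i \sqrt{170}}{2}$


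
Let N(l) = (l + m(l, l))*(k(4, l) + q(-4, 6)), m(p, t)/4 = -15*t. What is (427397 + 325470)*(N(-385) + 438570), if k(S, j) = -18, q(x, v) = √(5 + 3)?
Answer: 22360149900 + 34202747810*√2 ≈ 7.0730e+10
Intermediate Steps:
q(x, v) = 2*√2 (q(x, v) = √8 = 2*√2)
m(p, t) = -60*t (m(p, t) = 4*(-15*t) = -60*t)
N(l) = -59*l*(-18 + 2*√2) (N(l) = (l - 60*l)*(-18 + 2*√2) = (-59*l)*(-18 + 2*√2) = -59*l*(-18 + 2*√2))
(427397 + 325470)*(N(-385) + 438570) = (427397 + 325470)*(118*(-385)*(9 - √2) + 438570) = 752867*((-408870 + 45430*√2) + 438570) = 752867*(29700 + 45430*√2) = 22360149900 + 34202747810*√2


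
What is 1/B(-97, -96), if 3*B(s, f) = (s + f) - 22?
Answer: -3/215 ≈ -0.013953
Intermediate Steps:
B(s, f) = -22/3 + f/3 + s/3 (B(s, f) = ((s + f) - 22)/3 = ((f + s) - 22)/3 = (-22 + f + s)/3 = -22/3 + f/3 + s/3)
1/B(-97, -96) = 1/(-22/3 + (⅓)*(-96) + (⅓)*(-97)) = 1/(-22/3 - 32 - 97/3) = 1/(-215/3) = -3/215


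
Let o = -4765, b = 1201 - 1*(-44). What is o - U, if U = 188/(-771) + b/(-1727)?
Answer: -6343393934/1331517 ≈ -4764.0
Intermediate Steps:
b = 1245 (b = 1201 + 44 = 1245)
U = -1284571/1331517 (U = 188/(-771) + 1245/(-1727) = 188*(-1/771) + 1245*(-1/1727) = -188/771 - 1245/1727 = -1284571/1331517 ≈ -0.96474)
o - U = -4765 - 1*(-1284571/1331517) = -4765 + 1284571/1331517 = -6343393934/1331517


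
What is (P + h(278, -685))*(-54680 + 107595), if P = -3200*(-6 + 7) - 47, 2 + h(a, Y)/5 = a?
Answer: -98792305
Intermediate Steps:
h(a, Y) = -10 + 5*a
P = -3247 (P = -3200 - 47 = -3247)
(P + h(278, -685))*(-54680 + 107595) = (-3247 + (-10 + 5*278))*(-54680 + 107595) = (-3247 + (-10 + 1390))*52915 = (-3247 + 1380)*52915 = -1867*52915 = -98792305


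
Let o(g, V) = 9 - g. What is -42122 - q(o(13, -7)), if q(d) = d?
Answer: -42118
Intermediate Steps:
-42122 - q(o(13, -7)) = -42122 - (9 - 1*13) = -42122 - (9 - 13) = -42122 - 1*(-4) = -42122 + 4 = -42118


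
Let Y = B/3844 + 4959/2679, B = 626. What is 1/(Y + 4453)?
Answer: 90334/402439227 ≈ 0.00022447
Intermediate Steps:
Y = 181925/90334 (Y = 626/3844 + 4959/2679 = 626*(1/3844) + 4959*(1/2679) = 313/1922 + 87/47 = 181925/90334 ≈ 2.0139)
1/(Y + 4453) = 1/(181925/90334 + 4453) = 1/(402439227/90334) = 90334/402439227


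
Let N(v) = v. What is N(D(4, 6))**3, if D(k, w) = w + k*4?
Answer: 10648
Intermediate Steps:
D(k, w) = w + 4*k
N(D(4, 6))**3 = (6 + 4*4)**3 = (6 + 16)**3 = 22**3 = 10648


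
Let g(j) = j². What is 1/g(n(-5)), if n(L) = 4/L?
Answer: 25/16 ≈ 1.5625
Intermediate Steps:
1/g(n(-5)) = 1/((4/(-5))²) = 1/((4*(-⅕))²) = 1/((-⅘)²) = 1/(16/25) = 25/16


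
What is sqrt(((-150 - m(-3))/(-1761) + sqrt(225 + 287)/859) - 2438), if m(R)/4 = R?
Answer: 2*sqrt(-154960953631455 + 1183939084*sqrt(2))/504233 ≈ 49.375*I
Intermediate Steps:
m(R) = 4*R
sqrt(((-150 - m(-3))/(-1761) + sqrt(225 + 287)/859) - 2438) = sqrt(((-150 - 4*(-3))/(-1761) + sqrt(225 + 287)/859) - 2438) = sqrt(((-150 - 1*(-12))*(-1/1761) + sqrt(512)*(1/859)) - 2438) = sqrt(((-150 + 12)*(-1/1761) + (16*sqrt(2))*(1/859)) - 2438) = sqrt((-138*(-1/1761) + 16*sqrt(2)/859) - 2438) = sqrt((46/587 + 16*sqrt(2)/859) - 2438) = sqrt(-1431060/587 + 16*sqrt(2)/859)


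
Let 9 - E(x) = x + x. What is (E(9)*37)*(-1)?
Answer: 333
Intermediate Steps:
E(x) = 9 - 2*x (E(x) = 9 - (x + x) = 9 - 2*x)
(E(9)*37)*(-1) = ((9 - 2*9)*37)*(-1) = ((9 - 18)*37)*(-1) = -9*37*(-1) = -333*(-1) = 333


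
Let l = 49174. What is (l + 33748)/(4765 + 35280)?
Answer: 82922/40045 ≈ 2.0707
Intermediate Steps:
(l + 33748)/(4765 + 35280) = (49174 + 33748)/(4765 + 35280) = 82922/40045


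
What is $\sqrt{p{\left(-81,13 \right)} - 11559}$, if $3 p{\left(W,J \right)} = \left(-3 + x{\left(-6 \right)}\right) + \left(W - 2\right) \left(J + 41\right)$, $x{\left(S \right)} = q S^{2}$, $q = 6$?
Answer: $i \sqrt{12982} \approx 113.94 i$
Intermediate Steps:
$x{\left(S \right)} = 6 S^{2}$
$p{\left(W,J \right)} = 71 + \frac{\left(-2 + W\right) \left(41 + J\right)}{3}$ ($p{\left(W,J \right)} = \frac{\left(-3 + 6 \left(-6\right)^{2}\right) + \left(W - 2\right) \left(J + 41\right)}{3} = \frac{\left(-3 + 6 \cdot 36\right) + \left(-2 + W\right) \left(41 + J\right)}{3} = \frac{\left(-3 + 216\right) + \left(-2 + W\right) \left(41 + J\right)}{3} = \frac{213 + \left(-2 + W\right) \left(41 + J\right)}{3} = 71 + \frac{\left(-2 + W\right) \left(41 + J\right)}{3}$)
$\sqrt{p{\left(-81,13 \right)} - 11559} = \sqrt{\left(\frac{131}{3} - \frac{26}{3} + \frac{41}{3} \left(-81\right) + \frac{1}{3} \cdot 13 \left(-81\right)\right) - 11559} = \sqrt{\left(\frac{131}{3} - \frac{26}{3} - 1107 - 351\right) - 11559} = \sqrt{-1423 - 11559} = \sqrt{-12982} = i \sqrt{12982}$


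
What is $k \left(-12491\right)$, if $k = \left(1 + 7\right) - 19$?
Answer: $137401$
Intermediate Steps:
$k = -11$ ($k = 8 - 19 = -11$)
$k \left(-12491\right) = \left(-11\right) \left(-12491\right) = 137401$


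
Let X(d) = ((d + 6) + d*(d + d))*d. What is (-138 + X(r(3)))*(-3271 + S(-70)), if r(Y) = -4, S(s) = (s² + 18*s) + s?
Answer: -81926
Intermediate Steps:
S(s) = s² + 19*s
X(d) = d*(6 + d + 2*d²) (X(d) = ((6 + d) + d*(2*d))*d = ((6 + d) + 2*d²)*d = (6 + d + 2*d²)*d = d*(6 + d + 2*d²))
(-138 + X(r(3)))*(-3271 + S(-70)) = (-138 - 4*(6 - 4 + 2*(-4)²))*(-3271 - 70*(19 - 70)) = (-138 - 4*(6 - 4 + 2*16))*(-3271 - 70*(-51)) = (-138 - 4*(6 - 4 + 32))*(-3271 + 3570) = (-138 - 4*34)*299 = (-138 - 136)*299 = -274*299 = -81926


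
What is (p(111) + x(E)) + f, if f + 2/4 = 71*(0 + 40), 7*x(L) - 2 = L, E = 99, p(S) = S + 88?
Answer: 42741/14 ≈ 3052.9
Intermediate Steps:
p(S) = 88 + S
x(L) = 2/7 + L/7
f = 5679/2 (f = -1/2 + 71*(0 + 40) = -1/2 + 71*40 = -1/2 + 2840 = 5679/2 ≈ 2839.5)
(p(111) + x(E)) + f = ((88 + 111) + (2/7 + (1/7)*99)) + 5679/2 = (199 + (2/7 + 99/7)) + 5679/2 = (199 + 101/7) + 5679/2 = 1494/7 + 5679/2 = 42741/14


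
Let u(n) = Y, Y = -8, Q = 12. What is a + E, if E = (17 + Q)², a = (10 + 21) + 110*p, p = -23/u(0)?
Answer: 4753/4 ≈ 1188.3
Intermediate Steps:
u(n) = -8
p = 23/8 (p = -23/(-8) = -23*(-⅛) = 23/8 ≈ 2.8750)
a = 1389/4 (a = (10 + 21) + 110*(23/8) = 31 + 1265/4 = 1389/4 ≈ 347.25)
E = 841 (E = (17 + 12)² = 29² = 841)
a + E = 1389/4 + 841 = 4753/4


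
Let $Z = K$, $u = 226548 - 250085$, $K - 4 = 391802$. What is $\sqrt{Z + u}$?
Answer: $\sqrt{368269} \approx 606.85$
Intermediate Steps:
$K = 391806$ ($K = 4 + 391802 = 391806$)
$u = -23537$
$Z = 391806$
$\sqrt{Z + u} = \sqrt{391806 - 23537} = \sqrt{368269}$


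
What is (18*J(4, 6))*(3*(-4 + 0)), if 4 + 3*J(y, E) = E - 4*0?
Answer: -144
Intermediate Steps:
J(y, E) = -4/3 + E/3 (J(y, E) = -4/3 + (E - 4*0)/3 = -4/3 + (E + 0)/3 = -4/3 + E/3)
(18*J(4, 6))*(3*(-4 + 0)) = (18*(-4/3 + (1/3)*6))*(3*(-4 + 0)) = (18*(-4/3 + 2))*(3*(-4)) = (18*(2/3))*(-12) = 12*(-12) = -144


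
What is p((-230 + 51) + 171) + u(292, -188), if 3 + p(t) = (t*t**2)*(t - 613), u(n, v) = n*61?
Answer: 335761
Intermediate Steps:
u(n, v) = 61*n
p(t) = -3 + t**3*(-613 + t) (p(t) = -3 + (t*t**2)*(t - 613) = -3 + t**3*(-613 + t))
p((-230 + 51) + 171) + u(292, -188) = (-3 + ((-230 + 51) + 171)**4 - 613*((-230 + 51) + 171)**3) + 61*292 = (-3 + (-179 + 171)**4 - 613*(-179 + 171)**3) + 17812 = (-3 + (-8)**4 - 613*(-8)**3) + 17812 = (-3 + 4096 - 613*(-512)) + 17812 = (-3 + 4096 + 313856) + 17812 = 317949 + 17812 = 335761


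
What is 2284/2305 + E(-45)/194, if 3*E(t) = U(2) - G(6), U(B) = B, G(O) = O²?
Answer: 625459/670755 ≈ 0.93247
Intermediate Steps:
E(t) = -34/3 (E(t) = (2 - 1*6²)/3 = (2 - 1*36)/3 = (2 - 36)/3 = (⅓)*(-34) = -34/3)
2284/2305 + E(-45)/194 = 2284/2305 - 34/3/194 = 2284*(1/2305) - 34/3*1/194 = 2284/2305 - 17/291 = 625459/670755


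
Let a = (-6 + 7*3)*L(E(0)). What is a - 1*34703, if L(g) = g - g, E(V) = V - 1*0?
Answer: -34703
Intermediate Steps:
E(V) = V (E(V) = V + 0 = V)
L(g) = 0
a = 0 (a = (-6 + 7*3)*0 = (-6 + 21)*0 = 15*0 = 0)
a - 1*34703 = 0 - 1*34703 = 0 - 34703 = -34703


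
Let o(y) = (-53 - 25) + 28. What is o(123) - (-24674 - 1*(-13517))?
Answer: 11107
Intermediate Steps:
o(y) = -50 (o(y) = -78 + 28 = -50)
o(123) - (-24674 - 1*(-13517)) = -50 - (-24674 - 1*(-13517)) = -50 - (-24674 + 13517) = -50 - 1*(-11157) = -50 + 11157 = 11107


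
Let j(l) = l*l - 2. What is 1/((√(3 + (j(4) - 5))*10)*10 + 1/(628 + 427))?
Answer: -1055/133562999999 + 222605000*√3/133562999999 ≈ 0.0028867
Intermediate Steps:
j(l) = -2 + l² (j(l) = l² - 2 = -2 + l²)
1/((√(3 + (j(4) - 5))*10)*10 + 1/(628 + 427)) = 1/((√(3 + ((-2 + 4²) - 5))*10)*10 + 1/(628 + 427)) = 1/((√(3 + ((-2 + 16) - 5))*10)*10 + 1/1055) = 1/((√(3 + (14 - 5))*10)*10 + 1/1055) = 1/((√(3 + 9)*10)*10 + 1/1055) = 1/((√12*10)*10 + 1/1055) = 1/(((2*√3)*10)*10 + 1/1055) = 1/((20*√3)*10 + 1/1055) = 1/(200*√3 + 1/1055) = 1/(1/1055 + 200*√3)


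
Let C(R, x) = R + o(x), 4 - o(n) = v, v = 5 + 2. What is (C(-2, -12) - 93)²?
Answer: 9604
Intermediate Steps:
v = 7
o(n) = -3 (o(n) = 4 - 1*7 = 4 - 7 = -3)
C(R, x) = -3 + R (C(R, x) = R - 3 = -3 + R)
(C(-2, -12) - 93)² = ((-3 - 2) - 93)² = (-5 - 93)² = (-98)² = 9604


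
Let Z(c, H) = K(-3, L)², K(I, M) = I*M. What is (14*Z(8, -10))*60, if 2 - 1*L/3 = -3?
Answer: 1701000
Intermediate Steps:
L = 15 (L = 6 - 3*(-3) = 6 + 9 = 15)
Z(c, H) = 2025 (Z(c, H) = (-3*15)² = (-45)² = 2025)
(14*Z(8, -10))*60 = (14*2025)*60 = 28350*60 = 1701000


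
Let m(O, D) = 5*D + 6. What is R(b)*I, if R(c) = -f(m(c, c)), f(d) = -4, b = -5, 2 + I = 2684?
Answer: 10728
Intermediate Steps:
I = 2682 (I = -2 + 2684 = 2682)
m(O, D) = 6 + 5*D
R(c) = 4 (R(c) = -1*(-4) = 4)
R(b)*I = 4*2682 = 10728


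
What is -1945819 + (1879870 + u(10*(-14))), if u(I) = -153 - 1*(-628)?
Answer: -65474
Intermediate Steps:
u(I) = 475 (u(I) = -153 + 628 = 475)
-1945819 + (1879870 + u(10*(-14))) = -1945819 + (1879870 + 475) = -1945819 + 1880345 = -65474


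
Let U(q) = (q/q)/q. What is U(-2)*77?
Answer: -77/2 ≈ -38.500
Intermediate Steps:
U(q) = 1/q
U(-2)*77 = 77/(-2) = -½*77 = -77/2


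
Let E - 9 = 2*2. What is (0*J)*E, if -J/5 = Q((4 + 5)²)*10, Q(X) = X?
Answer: 0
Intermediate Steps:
J = -4050 (J = -5*(4 + 5)²*10 = -5*9²*10 = -405*10 = -5*810 = -4050)
E = 13 (E = 9 + 2*2 = 9 + 4 = 13)
(0*J)*E = (0*(-4050))*13 = 0*13 = 0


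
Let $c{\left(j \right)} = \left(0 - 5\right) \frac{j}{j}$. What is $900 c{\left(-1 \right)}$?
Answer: $-4500$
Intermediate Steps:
$c{\left(j \right)} = -5$ ($c{\left(j \right)} = \left(-5\right) 1 = -5$)
$900 c{\left(-1 \right)} = 900 \left(-5\right) = -4500$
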